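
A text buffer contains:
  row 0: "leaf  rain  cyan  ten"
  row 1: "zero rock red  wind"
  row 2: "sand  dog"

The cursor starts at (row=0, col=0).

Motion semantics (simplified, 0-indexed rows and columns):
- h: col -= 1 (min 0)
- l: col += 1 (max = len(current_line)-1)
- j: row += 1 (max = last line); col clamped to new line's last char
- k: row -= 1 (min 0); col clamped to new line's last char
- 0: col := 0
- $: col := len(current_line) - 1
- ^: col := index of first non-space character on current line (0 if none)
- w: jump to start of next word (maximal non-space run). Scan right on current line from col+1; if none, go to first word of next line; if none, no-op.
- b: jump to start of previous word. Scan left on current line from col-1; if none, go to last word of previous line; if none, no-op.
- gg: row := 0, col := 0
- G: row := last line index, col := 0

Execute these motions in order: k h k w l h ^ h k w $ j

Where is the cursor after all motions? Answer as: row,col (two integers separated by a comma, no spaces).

After 1 (k): row=0 col=0 char='l'
After 2 (h): row=0 col=0 char='l'
After 3 (k): row=0 col=0 char='l'
After 4 (w): row=0 col=6 char='r'
After 5 (l): row=0 col=7 char='a'
After 6 (h): row=0 col=6 char='r'
After 7 (^): row=0 col=0 char='l'
After 8 (h): row=0 col=0 char='l'
After 9 (k): row=0 col=0 char='l'
After 10 (w): row=0 col=6 char='r'
After 11 ($): row=0 col=20 char='n'
After 12 (j): row=1 col=18 char='d'

Answer: 1,18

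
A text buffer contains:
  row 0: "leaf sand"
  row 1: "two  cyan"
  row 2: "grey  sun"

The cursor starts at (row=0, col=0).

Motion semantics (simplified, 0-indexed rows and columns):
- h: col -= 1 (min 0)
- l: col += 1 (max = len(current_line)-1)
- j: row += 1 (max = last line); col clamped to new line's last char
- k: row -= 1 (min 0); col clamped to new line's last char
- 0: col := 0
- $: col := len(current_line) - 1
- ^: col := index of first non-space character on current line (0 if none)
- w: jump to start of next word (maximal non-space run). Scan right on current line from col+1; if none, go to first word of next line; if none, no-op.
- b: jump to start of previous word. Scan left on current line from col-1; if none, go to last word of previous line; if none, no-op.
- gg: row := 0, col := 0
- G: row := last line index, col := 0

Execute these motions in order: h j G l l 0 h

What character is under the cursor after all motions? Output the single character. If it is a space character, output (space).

Answer: g

Derivation:
After 1 (h): row=0 col=0 char='l'
After 2 (j): row=1 col=0 char='t'
After 3 (G): row=2 col=0 char='g'
After 4 (l): row=2 col=1 char='r'
After 5 (l): row=2 col=2 char='e'
After 6 (0): row=2 col=0 char='g'
After 7 (h): row=2 col=0 char='g'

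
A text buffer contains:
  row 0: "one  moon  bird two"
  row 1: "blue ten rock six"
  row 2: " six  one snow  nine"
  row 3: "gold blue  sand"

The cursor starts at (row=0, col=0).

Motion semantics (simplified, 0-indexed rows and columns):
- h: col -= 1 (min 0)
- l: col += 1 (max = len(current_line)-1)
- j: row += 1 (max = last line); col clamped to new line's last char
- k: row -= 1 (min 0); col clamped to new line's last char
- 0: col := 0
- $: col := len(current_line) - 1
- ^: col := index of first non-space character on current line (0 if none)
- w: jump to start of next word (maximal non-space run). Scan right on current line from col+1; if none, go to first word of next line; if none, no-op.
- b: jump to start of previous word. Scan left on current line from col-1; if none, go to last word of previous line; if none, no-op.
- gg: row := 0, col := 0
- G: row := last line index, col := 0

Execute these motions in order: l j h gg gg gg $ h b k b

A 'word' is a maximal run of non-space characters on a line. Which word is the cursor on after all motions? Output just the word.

Answer: bird

Derivation:
After 1 (l): row=0 col=1 char='n'
After 2 (j): row=1 col=1 char='l'
After 3 (h): row=1 col=0 char='b'
After 4 (gg): row=0 col=0 char='o'
After 5 (gg): row=0 col=0 char='o'
After 6 (gg): row=0 col=0 char='o'
After 7 ($): row=0 col=18 char='o'
After 8 (h): row=0 col=17 char='w'
After 9 (b): row=0 col=16 char='t'
After 10 (k): row=0 col=16 char='t'
After 11 (b): row=0 col=11 char='b'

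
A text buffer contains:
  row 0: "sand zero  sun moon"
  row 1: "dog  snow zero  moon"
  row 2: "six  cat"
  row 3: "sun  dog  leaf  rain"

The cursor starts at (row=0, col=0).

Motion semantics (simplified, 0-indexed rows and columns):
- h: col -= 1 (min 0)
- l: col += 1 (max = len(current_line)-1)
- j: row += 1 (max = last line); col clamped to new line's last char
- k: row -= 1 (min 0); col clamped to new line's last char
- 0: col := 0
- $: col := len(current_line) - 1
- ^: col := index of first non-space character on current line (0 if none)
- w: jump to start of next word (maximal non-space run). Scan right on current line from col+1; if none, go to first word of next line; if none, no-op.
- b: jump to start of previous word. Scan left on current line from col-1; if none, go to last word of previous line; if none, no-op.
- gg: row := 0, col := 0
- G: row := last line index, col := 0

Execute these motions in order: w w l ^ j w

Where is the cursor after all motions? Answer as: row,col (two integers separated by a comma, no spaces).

Answer: 1,5

Derivation:
After 1 (w): row=0 col=5 char='z'
After 2 (w): row=0 col=11 char='s'
After 3 (l): row=0 col=12 char='u'
After 4 (^): row=0 col=0 char='s'
After 5 (j): row=1 col=0 char='d'
After 6 (w): row=1 col=5 char='s'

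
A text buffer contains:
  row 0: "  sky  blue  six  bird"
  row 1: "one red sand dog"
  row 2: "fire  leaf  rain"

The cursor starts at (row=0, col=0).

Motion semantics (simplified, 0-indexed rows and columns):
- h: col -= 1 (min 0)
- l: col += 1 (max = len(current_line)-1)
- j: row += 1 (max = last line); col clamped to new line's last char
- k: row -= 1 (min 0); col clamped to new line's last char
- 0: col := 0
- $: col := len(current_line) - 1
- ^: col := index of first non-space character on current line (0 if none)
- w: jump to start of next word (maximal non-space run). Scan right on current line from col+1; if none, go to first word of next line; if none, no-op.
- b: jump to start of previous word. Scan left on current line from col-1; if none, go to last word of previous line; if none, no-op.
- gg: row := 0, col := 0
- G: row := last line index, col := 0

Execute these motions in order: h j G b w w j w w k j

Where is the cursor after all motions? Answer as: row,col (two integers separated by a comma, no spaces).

After 1 (h): row=0 col=0 char='_'
After 2 (j): row=1 col=0 char='o'
After 3 (G): row=2 col=0 char='f'
After 4 (b): row=1 col=13 char='d'
After 5 (w): row=2 col=0 char='f'
After 6 (w): row=2 col=6 char='l'
After 7 (j): row=2 col=6 char='l'
After 8 (w): row=2 col=12 char='r'
After 9 (w): row=2 col=12 char='r'
After 10 (k): row=1 col=12 char='_'
After 11 (j): row=2 col=12 char='r'

Answer: 2,12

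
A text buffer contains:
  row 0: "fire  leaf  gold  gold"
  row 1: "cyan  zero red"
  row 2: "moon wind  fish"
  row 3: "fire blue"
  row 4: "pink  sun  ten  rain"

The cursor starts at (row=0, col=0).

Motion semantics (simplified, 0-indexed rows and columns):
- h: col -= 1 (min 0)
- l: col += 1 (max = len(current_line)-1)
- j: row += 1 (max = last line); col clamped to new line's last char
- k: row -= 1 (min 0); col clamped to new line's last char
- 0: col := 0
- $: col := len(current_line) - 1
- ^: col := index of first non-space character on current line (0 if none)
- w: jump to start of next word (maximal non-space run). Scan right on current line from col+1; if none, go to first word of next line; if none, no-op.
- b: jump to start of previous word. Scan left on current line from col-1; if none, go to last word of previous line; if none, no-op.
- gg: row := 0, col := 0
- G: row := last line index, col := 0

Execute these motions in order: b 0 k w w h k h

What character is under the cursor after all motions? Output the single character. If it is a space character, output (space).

After 1 (b): row=0 col=0 char='f'
After 2 (0): row=0 col=0 char='f'
After 3 (k): row=0 col=0 char='f'
After 4 (w): row=0 col=6 char='l'
After 5 (w): row=0 col=12 char='g'
After 6 (h): row=0 col=11 char='_'
After 7 (k): row=0 col=11 char='_'
After 8 (h): row=0 col=10 char='_'

Answer: (space)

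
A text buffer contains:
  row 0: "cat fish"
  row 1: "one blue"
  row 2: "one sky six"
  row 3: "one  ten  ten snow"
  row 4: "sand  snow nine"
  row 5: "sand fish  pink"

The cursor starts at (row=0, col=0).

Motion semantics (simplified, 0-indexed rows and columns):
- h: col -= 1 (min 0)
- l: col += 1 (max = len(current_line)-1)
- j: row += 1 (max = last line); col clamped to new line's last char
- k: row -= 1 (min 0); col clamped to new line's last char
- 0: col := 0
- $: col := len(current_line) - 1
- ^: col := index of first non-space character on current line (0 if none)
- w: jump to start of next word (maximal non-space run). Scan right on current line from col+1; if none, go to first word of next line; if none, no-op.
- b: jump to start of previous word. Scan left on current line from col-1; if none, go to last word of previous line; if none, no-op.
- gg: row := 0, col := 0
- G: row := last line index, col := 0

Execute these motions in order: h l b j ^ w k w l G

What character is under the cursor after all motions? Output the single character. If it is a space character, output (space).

Answer: s

Derivation:
After 1 (h): row=0 col=0 char='c'
After 2 (l): row=0 col=1 char='a'
After 3 (b): row=0 col=0 char='c'
After 4 (j): row=1 col=0 char='o'
After 5 (^): row=1 col=0 char='o'
After 6 (w): row=1 col=4 char='b'
After 7 (k): row=0 col=4 char='f'
After 8 (w): row=1 col=0 char='o'
After 9 (l): row=1 col=1 char='n'
After 10 (G): row=5 col=0 char='s'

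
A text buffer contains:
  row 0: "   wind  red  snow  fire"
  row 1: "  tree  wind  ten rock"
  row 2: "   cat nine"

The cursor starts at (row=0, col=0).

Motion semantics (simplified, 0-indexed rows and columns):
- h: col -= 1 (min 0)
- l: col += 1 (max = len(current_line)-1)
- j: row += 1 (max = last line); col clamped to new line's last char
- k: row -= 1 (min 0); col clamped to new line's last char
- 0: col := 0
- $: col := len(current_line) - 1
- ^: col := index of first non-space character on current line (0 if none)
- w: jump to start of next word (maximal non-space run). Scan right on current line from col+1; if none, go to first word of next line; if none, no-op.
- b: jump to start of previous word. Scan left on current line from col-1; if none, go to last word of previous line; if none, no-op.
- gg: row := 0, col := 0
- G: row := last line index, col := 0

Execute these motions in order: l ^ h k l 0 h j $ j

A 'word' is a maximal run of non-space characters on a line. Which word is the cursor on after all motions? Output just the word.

After 1 (l): row=0 col=1 char='_'
After 2 (^): row=0 col=3 char='w'
After 3 (h): row=0 col=2 char='_'
After 4 (k): row=0 col=2 char='_'
After 5 (l): row=0 col=3 char='w'
After 6 (0): row=0 col=0 char='_'
After 7 (h): row=0 col=0 char='_'
After 8 (j): row=1 col=0 char='_'
After 9 ($): row=1 col=21 char='k'
After 10 (j): row=2 col=10 char='e'

Answer: nine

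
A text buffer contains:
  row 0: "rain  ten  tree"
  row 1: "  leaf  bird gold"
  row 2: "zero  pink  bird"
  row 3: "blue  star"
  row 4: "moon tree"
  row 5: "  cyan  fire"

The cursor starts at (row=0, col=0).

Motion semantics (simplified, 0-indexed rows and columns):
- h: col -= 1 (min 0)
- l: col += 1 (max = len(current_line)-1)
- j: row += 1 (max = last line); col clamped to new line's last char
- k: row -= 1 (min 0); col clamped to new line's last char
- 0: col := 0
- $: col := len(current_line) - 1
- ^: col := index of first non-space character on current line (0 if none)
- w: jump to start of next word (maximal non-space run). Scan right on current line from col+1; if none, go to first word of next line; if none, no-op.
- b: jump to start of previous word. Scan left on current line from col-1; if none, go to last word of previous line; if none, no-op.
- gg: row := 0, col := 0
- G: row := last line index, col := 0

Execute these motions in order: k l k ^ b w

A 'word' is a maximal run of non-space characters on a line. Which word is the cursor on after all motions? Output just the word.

After 1 (k): row=0 col=0 char='r'
After 2 (l): row=0 col=1 char='a'
After 3 (k): row=0 col=1 char='a'
After 4 (^): row=0 col=0 char='r'
After 5 (b): row=0 col=0 char='r'
After 6 (w): row=0 col=6 char='t'

Answer: ten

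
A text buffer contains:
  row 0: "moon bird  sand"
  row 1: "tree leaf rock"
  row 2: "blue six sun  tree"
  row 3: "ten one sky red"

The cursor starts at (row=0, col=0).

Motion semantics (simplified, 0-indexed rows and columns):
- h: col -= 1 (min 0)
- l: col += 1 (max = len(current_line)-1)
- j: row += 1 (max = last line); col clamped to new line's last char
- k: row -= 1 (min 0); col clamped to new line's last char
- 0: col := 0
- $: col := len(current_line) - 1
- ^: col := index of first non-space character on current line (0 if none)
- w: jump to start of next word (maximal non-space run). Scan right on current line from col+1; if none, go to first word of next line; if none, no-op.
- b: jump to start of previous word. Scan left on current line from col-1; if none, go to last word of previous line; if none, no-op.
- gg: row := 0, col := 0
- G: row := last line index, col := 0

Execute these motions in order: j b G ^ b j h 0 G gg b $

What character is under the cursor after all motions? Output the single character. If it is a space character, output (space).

After 1 (j): row=1 col=0 char='t'
After 2 (b): row=0 col=11 char='s'
After 3 (G): row=3 col=0 char='t'
After 4 (^): row=3 col=0 char='t'
After 5 (b): row=2 col=14 char='t'
After 6 (j): row=3 col=14 char='d'
After 7 (h): row=3 col=13 char='e'
After 8 (0): row=3 col=0 char='t'
After 9 (G): row=3 col=0 char='t'
After 10 (gg): row=0 col=0 char='m'
After 11 (b): row=0 col=0 char='m'
After 12 ($): row=0 col=14 char='d'

Answer: d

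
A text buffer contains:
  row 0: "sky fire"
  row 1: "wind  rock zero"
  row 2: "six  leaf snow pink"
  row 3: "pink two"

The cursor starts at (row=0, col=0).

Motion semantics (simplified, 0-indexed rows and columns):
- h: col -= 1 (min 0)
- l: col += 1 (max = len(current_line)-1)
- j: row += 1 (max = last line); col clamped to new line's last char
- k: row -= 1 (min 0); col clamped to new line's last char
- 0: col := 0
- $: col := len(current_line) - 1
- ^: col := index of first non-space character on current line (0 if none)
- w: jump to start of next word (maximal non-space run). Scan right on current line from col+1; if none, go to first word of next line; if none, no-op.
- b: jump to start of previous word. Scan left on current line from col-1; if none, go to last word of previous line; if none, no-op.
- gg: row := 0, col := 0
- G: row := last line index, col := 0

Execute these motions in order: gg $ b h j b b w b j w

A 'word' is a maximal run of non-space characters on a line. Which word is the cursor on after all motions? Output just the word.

Answer: rock

Derivation:
After 1 (gg): row=0 col=0 char='s'
After 2 ($): row=0 col=7 char='e'
After 3 (b): row=0 col=4 char='f'
After 4 (h): row=0 col=3 char='_'
After 5 (j): row=1 col=3 char='d'
After 6 (b): row=1 col=0 char='w'
After 7 (b): row=0 col=4 char='f'
After 8 (w): row=1 col=0 char='w'
After 9 (b): row=0 col=4 char='f'
After 10 (j): row=1 col=4 char='_'
After 11 (w): row=1 col=6 char='r'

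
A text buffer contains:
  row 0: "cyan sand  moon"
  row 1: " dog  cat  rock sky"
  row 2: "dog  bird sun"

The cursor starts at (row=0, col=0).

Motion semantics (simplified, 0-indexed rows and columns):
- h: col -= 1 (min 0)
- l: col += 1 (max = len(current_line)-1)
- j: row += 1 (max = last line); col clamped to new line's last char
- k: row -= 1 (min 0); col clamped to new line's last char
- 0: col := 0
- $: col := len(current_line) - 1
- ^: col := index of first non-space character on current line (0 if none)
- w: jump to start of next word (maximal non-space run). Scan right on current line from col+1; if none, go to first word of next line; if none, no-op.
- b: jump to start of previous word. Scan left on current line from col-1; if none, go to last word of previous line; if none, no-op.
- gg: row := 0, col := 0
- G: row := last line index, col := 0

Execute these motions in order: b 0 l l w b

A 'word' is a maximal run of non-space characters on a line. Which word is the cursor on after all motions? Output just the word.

Answer: cyan

Derivation:
After 1 (b): row=0 col=0 char='c'
After 2 (0): row=0 col=0 char='c'
After 3 (l): row=0 col=1 char='y'
After 4 (l): row=0 col=2 char='a'
After 5 (w): row=0 col=5 char='s'
After 6 (b): row=0 col=0 char='c'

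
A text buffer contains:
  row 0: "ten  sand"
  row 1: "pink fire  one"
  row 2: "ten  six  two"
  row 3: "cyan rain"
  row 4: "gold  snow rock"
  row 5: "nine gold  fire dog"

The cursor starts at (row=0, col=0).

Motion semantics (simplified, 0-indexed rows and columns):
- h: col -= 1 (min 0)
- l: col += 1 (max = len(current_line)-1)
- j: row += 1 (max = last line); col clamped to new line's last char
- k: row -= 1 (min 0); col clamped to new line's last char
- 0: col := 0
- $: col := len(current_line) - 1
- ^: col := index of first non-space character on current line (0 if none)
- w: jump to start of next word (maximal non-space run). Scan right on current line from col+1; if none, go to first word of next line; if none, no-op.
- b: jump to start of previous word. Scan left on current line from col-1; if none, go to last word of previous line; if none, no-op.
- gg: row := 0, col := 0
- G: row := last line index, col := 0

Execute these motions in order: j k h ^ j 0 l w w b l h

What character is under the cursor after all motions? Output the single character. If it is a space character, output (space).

Answer: f

Derivation:
After 1 (j): row=1 col=0 char='p'
After 2 (k): row=0 col=0 char='t'
After 3 (h): row=0 col=0 char='t'
After 4 (^): row=0 col=0 char='t'
After 5 (j): row=1 col=0 char='p'
After 6 (0): row=1 col=0 char='p'
After 7 (l): row=1 col=1 char='i'
After 8 (w): row=1 col=5 char='f'
After 9 (w): row=1 col=11 char='o'
After 10 (b): row=1 col=5 char='f'
After 11 (l): row=1 col=6 char='i'
After 12 (h): row=1 col=5 char='f'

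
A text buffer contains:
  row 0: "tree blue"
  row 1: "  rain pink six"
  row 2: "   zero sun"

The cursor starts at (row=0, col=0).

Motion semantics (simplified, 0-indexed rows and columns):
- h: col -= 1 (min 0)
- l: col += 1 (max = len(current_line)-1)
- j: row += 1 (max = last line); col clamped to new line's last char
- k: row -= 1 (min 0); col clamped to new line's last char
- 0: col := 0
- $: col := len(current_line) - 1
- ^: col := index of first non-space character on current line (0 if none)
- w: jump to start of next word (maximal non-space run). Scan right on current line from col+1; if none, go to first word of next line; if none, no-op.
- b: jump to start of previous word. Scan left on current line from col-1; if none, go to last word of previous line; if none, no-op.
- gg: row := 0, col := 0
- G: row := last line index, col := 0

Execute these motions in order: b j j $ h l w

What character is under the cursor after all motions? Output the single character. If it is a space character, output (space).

After 1 (b): row=0 col=0 char='t'
After 2 (j): row=1 col=0 char='_'
After 3 (j): row=2 col=0 char='_'
After 4 ($): row=2 col=10 char='n'
After 5 (h): row=2 col=9 char='u'
After 6 (l): row=2 col=10 char='n'
After 7 (w): row=2 col=10 char='n'

Answer: n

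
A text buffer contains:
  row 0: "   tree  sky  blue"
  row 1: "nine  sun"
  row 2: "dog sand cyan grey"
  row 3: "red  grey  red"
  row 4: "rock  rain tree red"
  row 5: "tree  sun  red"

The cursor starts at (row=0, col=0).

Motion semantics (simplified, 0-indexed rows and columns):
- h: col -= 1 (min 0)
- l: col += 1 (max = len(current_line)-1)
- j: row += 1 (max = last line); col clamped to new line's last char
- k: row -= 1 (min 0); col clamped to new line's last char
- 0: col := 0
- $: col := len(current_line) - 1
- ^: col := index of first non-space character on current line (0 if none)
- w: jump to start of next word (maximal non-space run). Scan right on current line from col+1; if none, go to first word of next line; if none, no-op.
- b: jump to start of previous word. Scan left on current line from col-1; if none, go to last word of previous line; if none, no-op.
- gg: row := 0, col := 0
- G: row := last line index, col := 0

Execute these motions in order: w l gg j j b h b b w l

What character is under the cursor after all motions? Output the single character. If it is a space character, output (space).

After 1 (w): row=0 col=3 char='t'
After 2 (l): row=0 col=4 char='r'
After 3 (gg): row=0 col=0 char='_'
After 4 (j): row=1 col=0 char='n'
After 5 (j): row=2 col=0 char='d'
After 6 (b): row=1 col=6 char='s'
After 7 (h): row=1 col=5 char='_'
After 8 (b): row=1 col=0 char='n'
After 9 (b): row=0 col=14 char='b'
After 10 (w): row=1 col=0 char='n'
After 11 (l): row=1 col=1 char='i'

Answer: i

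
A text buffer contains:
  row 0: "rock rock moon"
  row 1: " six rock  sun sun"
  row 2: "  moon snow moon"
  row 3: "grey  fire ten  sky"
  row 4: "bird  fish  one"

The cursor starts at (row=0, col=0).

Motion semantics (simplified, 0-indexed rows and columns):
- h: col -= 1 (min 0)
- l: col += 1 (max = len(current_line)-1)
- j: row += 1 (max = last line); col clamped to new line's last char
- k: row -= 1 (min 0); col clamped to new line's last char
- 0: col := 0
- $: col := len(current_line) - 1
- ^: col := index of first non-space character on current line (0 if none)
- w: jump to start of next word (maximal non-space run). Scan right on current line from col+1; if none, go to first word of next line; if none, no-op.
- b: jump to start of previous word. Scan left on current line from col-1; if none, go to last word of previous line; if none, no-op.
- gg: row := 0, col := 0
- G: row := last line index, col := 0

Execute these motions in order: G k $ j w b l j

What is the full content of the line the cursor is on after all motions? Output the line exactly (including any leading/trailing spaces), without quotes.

Answer: bird  fish  one

Derivation:
After 1 (G): row=4 col=0 char='b'
After 2 (k): row=3 col=0 char='g'
After 3 ($): row=3 col=18 char='y'
After 4 (j): row=4 col=14 char='e'
After 5 (w): row=4 col=14 char='e'
After 6 (b): row=4 col=12 char='o'
After 7 (l): row=4 col=13 char='n'
After 8 (j): row=4 col=13 char='n'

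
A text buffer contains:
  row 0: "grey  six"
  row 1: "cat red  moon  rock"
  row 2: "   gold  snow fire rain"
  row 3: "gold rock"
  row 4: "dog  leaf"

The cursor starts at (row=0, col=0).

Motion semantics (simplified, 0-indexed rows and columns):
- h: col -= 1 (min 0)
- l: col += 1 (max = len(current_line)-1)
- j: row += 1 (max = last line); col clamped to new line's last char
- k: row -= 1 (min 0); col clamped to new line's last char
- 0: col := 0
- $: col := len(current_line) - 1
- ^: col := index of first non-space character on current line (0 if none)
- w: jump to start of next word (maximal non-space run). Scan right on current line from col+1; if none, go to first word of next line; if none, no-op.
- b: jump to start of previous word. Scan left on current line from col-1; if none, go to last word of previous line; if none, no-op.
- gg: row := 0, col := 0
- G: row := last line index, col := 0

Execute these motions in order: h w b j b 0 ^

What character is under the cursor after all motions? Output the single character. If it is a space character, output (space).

Answer: g

Derivation:
After 1 (h): row=0 col=0 char='g'
After 2 (w): row=0 col=6 char='s'
After 3 (b): row=0 col=0 char='g'
After 4 (j): row=1 col=0 char='c'
After 5 (b): row=0 col=6 char='s'
After 6 (0): row=0 col=0 char='g'
After 7 (^): row=0 col=0 char='g'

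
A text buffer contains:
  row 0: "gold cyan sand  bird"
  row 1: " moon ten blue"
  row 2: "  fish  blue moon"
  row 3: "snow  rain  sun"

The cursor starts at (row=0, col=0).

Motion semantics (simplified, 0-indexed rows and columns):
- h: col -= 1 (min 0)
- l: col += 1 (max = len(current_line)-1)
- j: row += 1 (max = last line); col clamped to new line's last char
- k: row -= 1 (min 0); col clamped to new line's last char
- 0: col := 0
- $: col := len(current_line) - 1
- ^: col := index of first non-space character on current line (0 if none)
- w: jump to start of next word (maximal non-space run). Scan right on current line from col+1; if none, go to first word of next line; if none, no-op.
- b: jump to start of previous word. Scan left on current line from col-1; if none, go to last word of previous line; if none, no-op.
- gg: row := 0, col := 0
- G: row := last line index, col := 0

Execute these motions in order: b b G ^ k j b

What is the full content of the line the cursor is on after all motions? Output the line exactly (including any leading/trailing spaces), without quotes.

After 1 (b): row=0 col=0 char='g'
After 2 (b): row=0 col=0 char='g'
After 3 (G): row=3 col=0 char='s'
After 4 (^): row=3 col=0 char='s'
After 5 (k): row=2 col=0 char='_'
After 6 (j): row=3 col=0 char='s'
After 7 (b): row=2 col=13 char='m'

Answer:   fish  blue moon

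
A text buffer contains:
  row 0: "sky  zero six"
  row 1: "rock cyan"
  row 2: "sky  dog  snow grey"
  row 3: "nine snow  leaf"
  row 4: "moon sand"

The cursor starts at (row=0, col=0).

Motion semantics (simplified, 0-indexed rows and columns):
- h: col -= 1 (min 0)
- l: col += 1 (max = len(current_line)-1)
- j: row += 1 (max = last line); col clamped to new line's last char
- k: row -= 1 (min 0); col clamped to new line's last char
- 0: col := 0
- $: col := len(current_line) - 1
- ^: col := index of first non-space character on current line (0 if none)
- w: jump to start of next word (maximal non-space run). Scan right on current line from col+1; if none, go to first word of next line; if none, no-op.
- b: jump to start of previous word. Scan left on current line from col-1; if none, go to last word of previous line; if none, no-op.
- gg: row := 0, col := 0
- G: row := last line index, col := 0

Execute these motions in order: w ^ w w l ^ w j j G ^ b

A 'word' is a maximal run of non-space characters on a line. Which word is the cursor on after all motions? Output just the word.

After 1 (w): row=0 col=5 char='z'
After 2 (^): row=0 col=0 char='s'
After 3 (w): row=0 col=5 char='z'
After 4 (w): row=0 col=10 char='s'
After 5 (l): row=0 col=11 char='i'
After 6 (^): row=0 col=0 char='s'
After 7 (w): row=0 col=5 char='z'
After 8 (j): row=1 col=5 char='c'
After 9 (j): row=2 col=5 char='d'
After 10 (G): row=4 col=0 char='m'
After 11 (^): row=4 col=0 char='m'
After 12 (b): row=3 col=11 char='l'

Answer: leaf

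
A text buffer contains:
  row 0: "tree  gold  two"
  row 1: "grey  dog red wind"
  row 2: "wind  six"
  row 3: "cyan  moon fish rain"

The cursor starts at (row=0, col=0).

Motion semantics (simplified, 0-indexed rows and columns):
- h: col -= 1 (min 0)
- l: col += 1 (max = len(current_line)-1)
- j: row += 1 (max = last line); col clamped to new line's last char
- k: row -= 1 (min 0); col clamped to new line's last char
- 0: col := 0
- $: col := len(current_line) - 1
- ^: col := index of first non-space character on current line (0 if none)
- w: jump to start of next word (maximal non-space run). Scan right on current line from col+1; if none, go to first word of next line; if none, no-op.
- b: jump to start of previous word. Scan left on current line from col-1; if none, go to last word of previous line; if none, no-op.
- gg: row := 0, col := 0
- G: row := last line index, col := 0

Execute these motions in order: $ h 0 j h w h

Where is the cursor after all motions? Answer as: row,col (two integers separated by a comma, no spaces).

Answer: 1,5

Derivation:
After 1 ($): row=0 col=14 char='o'
After 2 (h): row=0 col=13 char='w'
After 3 (0): row=0 col=0 char='t'
After 4 (j): row=1 col=0 char='g'
After 5 (h): row=1 col=0 char='g'
After 6 (w): row=1 col=6 char='d'
After 7 (h): row=1 col=5 char='_'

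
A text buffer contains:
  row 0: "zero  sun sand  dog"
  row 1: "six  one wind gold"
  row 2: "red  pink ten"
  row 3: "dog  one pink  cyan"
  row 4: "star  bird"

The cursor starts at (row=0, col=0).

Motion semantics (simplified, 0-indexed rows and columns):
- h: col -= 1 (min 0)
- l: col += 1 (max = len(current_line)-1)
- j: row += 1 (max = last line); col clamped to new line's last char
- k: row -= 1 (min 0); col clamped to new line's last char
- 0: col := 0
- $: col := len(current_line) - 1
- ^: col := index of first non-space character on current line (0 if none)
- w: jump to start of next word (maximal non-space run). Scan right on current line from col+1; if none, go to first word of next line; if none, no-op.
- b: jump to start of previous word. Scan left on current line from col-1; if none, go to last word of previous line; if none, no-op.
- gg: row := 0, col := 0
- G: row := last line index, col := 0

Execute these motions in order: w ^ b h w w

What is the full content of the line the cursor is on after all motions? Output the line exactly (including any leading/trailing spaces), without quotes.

After 1 (w): row=0 col=6 char='s'
After 2 (^): row=0 col=0 char='z'
After 3 (b): row=0 col=0 char='z'
After 4 (h): row=0 col=0 char='z'
After 5 (w): row=0 col=6 char='s'
After 6 (w): row=0 col=10 char='s'

Answer: zero  sun sand  dog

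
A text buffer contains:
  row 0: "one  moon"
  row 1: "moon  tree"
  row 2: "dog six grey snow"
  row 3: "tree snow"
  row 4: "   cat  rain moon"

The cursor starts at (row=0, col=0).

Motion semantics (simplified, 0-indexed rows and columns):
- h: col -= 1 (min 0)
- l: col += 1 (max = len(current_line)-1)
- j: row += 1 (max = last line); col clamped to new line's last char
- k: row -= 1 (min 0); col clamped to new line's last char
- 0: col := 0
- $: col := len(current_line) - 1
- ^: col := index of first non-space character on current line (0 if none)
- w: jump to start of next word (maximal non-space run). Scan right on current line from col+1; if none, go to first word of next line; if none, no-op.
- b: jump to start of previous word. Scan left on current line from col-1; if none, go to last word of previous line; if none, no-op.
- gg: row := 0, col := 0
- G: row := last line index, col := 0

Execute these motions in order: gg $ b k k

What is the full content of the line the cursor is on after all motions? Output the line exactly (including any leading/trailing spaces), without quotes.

Answer: one  moon

Derivation:
After 1 (gg): row=0 col=0 char='o'
After 2 ($): row=0 col=8 char='n'
After 3 (b): row=0 col=5 char='m'
After 4 (k): row=0 col=5 char='m'
After 5 (k): row=0 col=5 char='m'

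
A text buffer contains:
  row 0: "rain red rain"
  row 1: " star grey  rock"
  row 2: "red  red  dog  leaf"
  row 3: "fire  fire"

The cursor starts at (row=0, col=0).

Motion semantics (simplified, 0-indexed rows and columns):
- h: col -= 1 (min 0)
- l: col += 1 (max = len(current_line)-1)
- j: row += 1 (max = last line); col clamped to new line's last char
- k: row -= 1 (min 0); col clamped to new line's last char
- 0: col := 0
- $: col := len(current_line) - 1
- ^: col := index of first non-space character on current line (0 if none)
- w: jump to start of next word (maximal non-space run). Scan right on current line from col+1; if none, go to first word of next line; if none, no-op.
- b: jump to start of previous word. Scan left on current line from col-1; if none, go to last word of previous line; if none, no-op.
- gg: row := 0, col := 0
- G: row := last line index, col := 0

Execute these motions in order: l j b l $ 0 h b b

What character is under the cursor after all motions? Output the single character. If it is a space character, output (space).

After 1 (l): row=0 col=1 char='a'
After 2 (j): row=1 col=1 char='s'
After 3 (b): row=0 col=9 char='r'
After 4 (l): row=0 col=10 char='a'
After 5 ($): row=0 col=12 char='n'
After 6 (0): row=0 col=0 char='r'
After 7 (h): row=0 col=0 char='r'
After 8 (b): row=0 col=0 char='r'
After 9 (b): row=0 col=0 char='r'

Answer: r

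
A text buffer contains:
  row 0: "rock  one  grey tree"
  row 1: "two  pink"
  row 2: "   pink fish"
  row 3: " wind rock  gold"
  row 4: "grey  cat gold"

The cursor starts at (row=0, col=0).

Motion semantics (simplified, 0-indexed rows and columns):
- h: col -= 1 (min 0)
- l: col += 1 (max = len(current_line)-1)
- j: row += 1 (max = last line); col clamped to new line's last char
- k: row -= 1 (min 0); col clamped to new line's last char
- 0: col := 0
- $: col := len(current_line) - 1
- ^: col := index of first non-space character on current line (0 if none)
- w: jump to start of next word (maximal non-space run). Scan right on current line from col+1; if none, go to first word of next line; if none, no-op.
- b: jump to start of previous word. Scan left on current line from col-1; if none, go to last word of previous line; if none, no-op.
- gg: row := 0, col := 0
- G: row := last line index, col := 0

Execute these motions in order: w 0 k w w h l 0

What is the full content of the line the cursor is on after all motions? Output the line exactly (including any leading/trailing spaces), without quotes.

After 1 (w): row=0 col=6 char='o'
After 2 (0): row=0 col=0 char='r'
After 3 (k): row=0 col=0 char='r'
After 4 (w): row=0 col=6 char='o'
After 5 (w): row=0 col=11 char='g'
After 6 (h): row=0 col=10 char='_'
After 7 (l): row=0 col=11 char='g'
After 8 (0): row=0 col=0 char='r'

Answer: rock  one  grey tree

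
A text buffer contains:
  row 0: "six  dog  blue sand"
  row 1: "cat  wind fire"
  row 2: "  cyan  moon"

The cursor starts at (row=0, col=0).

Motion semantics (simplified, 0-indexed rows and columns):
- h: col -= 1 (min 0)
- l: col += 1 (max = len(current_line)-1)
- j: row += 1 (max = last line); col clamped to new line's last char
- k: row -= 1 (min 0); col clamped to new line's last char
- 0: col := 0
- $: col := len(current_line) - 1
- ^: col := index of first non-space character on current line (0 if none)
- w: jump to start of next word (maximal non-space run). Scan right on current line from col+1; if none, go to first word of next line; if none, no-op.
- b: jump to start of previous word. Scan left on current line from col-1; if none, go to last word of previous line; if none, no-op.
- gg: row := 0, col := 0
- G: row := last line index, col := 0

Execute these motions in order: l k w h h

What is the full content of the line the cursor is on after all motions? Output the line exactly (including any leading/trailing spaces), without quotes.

After 1 (l): row=0 col=1 char='i'
After 2 (k): row=0 col=1 char='i'
After 3 (w): row=0 col=5 char='d'
After 4 (h): row=0 col=4 char='_'
After 5 (h): row=0 col=3 char='_'

Answer: six  dog  blue sand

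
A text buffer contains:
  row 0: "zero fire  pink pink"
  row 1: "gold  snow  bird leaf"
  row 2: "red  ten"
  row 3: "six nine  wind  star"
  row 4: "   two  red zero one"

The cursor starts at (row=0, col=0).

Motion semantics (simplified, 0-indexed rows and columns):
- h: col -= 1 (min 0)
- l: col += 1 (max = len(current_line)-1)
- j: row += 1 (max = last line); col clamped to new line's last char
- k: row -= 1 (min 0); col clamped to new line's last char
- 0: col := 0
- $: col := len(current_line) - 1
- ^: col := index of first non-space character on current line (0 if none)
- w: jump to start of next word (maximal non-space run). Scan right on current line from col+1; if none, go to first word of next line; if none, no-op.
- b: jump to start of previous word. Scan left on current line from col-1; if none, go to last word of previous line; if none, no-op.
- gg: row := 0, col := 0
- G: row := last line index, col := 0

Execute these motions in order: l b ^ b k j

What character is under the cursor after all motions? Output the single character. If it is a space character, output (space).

Answer: g

Derivation:
After 1 (l): row=0 col=1 char='e'
After 2 (b): row=0 col=0 char='z'
After 3 (^): row=0 col=0 char='z'
After 4 (b): row=0 col=0 char='z'
After 5 (k): row=0 col=0 char='z'
After 6 (j): row=1 col=0 char='g'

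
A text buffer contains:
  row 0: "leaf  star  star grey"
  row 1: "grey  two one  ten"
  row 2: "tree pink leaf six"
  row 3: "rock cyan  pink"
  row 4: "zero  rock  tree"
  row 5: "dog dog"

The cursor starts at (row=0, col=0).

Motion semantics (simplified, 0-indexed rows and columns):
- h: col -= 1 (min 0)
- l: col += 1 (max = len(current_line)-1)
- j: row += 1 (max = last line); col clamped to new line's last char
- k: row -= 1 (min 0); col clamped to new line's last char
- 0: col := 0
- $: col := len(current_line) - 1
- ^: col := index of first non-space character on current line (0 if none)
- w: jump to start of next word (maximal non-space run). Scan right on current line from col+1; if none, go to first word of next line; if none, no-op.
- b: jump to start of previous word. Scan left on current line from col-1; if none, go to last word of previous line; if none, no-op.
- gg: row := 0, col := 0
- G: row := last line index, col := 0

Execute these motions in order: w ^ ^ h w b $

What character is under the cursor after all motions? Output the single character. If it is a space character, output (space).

After 1 (w): row=0 col=6 char='s'
After 2 (^): row=0 col=0 char='l'
After 3 (^): row=0 col=0 char='l'
After 4 (h): row=0 col=0 char='l'
After 5 (w): row=0 col=6 char='s'
After 6 (b): row=0 col=0 char='l'
After 7 ($): row=0 col=20 char='y'

Answer: y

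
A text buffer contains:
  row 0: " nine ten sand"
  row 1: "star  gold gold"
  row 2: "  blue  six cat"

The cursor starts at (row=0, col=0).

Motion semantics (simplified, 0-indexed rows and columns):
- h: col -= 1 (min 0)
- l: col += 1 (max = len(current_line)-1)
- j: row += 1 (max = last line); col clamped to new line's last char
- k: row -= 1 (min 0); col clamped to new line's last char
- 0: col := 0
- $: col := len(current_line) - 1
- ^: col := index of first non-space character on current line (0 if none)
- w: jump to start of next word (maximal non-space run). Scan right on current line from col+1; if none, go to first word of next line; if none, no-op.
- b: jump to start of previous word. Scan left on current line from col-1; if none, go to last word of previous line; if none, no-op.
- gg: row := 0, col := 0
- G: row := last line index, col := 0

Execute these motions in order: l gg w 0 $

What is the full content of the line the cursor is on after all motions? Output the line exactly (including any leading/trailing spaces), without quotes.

Answer:  nine ten sand

Derivation:
After 1 (l): row=0 col=1 char='n'
After 2 (gg): row=0 col=0 char='_'
After 3 (w): row=0 col=1 char='n'
After 4 (0): row=0 col=0 char='_'
After 5 ($): row=0 col=13 char='d'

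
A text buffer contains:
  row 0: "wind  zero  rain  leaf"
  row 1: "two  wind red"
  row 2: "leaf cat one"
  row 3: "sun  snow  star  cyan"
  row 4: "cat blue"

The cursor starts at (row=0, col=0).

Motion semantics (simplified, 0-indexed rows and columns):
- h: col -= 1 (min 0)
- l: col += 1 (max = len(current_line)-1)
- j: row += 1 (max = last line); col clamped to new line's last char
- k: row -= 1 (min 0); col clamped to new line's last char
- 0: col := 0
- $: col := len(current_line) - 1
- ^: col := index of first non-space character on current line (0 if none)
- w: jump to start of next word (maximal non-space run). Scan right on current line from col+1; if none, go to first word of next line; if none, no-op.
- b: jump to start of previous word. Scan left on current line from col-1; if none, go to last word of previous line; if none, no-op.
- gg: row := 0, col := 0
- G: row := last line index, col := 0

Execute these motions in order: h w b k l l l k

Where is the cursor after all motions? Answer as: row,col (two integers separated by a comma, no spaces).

After 1 (h): row=0 col=0 char='w'
After 2 (w): row=0 col=6 char='z'
After 3 (b): row=0 col=0 char='w'
After 4 (k): row=0 col=0 char='w'
After 5 (l): row=0 col=1 char='i'
After 6 (l): row=0 col=2 char='n'
After 7 (l): row=0 col=3 char='d'
After 8 (k): row=0 col=3 char='d'

Answer: 0,3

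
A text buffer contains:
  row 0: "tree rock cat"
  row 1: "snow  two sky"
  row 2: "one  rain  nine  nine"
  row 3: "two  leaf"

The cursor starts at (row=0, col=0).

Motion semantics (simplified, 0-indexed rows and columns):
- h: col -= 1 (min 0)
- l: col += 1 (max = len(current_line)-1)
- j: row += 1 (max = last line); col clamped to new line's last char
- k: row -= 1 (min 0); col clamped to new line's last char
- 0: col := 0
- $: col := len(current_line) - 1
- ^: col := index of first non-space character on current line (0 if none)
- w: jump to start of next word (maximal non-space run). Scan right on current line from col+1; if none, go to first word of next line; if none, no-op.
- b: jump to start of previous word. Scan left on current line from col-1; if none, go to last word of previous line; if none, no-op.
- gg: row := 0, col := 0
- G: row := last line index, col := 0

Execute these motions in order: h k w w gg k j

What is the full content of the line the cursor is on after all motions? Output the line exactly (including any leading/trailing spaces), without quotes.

After 1 (h): row=0 col=0 char='t'
After 2 (k): row=0 col=0 char='t'
After 3 (w): row=0 col=5 char='r'
After 4 (w): row=0 col=10 char='c'
After 5 (gg): row=0 col=0 char='t'
After 6 (k): row=0 col=0 char='t'
After 7 (j): row=1 col=0 char='s'

Answer: snow  two sky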